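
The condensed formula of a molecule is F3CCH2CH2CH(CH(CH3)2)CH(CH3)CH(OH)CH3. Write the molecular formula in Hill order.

Element totals:
  C: 11
  H: 21
  F: 3
  O: 1

C11H21F3O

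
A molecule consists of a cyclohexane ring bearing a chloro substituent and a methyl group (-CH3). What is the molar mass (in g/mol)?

Atom tally by fragment:
  cyclohexane ring core → C:6 H:12
  (− 2 ring H displaced by substituents)
  + Cl → Cl:1
  + CH3 → C:1 H:3
Element totals:
  C: 7
  H: 13
  Cl: 1
Molecular formula: C7H13Cl.
  M = 7(12.011) + 13(1.008) + 35.45
    = 84.077 + 13.104 + 35.450 = 132.631

132.63 g/mol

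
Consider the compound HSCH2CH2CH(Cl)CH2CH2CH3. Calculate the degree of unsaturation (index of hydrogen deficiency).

0

Element totals:
  C: 6
  H: 13
  Cl: 1
  S: 1
Molecular formula: C6H13ClS.
DoU = (2C + 2 + N − H − X) / 2 = (2·6 + 2 + 0 − 13 − 1) / 2 = 0.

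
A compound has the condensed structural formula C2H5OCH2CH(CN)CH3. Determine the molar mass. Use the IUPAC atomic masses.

113.16 g/mol

Atom tally by fragment:
  C2H5OCH2 → C:3 H:7 O:1
  CH(CN) → C:2 H:1 N:1
  CH3 → C:1 H:3
Element totals:
  C: 6
  H: 11
  N: 1
  O: 1
Molecular formula: C6H11NO.
  M = 6(12.011) + 11(1.008) + 14.007 + 15.999
    = 72.066 + 11.088 + 14.007 + 15.999 = 113.160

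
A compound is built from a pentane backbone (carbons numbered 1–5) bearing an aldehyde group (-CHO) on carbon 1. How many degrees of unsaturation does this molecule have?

1

Atom tally by fragment:
  OHCCH2 → C:2 H:3 O:1
  CH2 → C:1 H:2
  CH2 → C:1 H:2
  CH2 → C:1 H:2
  CH3 → C:1 H:3
Element totals:
  C: 6
  H: 12
  O: 1
Molecular formula: C6H12O.
DoU = (2C + 2 + N − H − X) / 2 = (2·6 + 2 + 0 − 12 − 0) / 2 = 1.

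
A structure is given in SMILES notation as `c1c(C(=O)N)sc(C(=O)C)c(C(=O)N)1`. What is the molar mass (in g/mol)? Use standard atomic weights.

212.22 g/mol

Atom tally by fragment:
  thiophene ring core → C:4 H:4 S:1
  (− 3 ring H displaced by substituents)
  + CONH2 → C:1 H:2 O:1 N:1
  + COCH3 → C:2 H:3 O:1
  + CONH2 → C:1 H:2 O:1 N:1
Element totals:
  C: 8
  H: 8
  N: 2
  O: 3
  S: 1
Molecular formula: C8H8N2O3S.
  M = 8(12.011) + 8(1.008) + 2(14.007) + 3(15.999) + 32.06
    = 96.088 + 8.064 + 28.014 + 47.997 + 32.060 = 212.223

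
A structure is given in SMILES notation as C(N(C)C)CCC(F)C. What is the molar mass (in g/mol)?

Atom tally by fragment:
  (CH3)2NCH2 → C:3 H:8 N:1
  CH2 → C:1 H:2
  CH2 → C:1 H:2
  CH(F) → C:1 H:1 F:1
  CH3 → C:1 H:3
Element totals:
  C: 7
  H: 16
  F: 1
  N: 1
Molecular formula: C7H16FN.
  M = 7(12.011) + 16(1.008) + 18.998 + 14.007
    = 84.077 + 16.128 + 18.998 + 14.007 = 133.210

133.21 g/mol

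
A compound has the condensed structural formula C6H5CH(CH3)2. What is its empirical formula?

Element totals:
  C: 9
  H: 12
Molecular formula: C9H12.
gcd of subscripts = 3; dividing each by 3:
  C: 9/3 = 3
  H: 12/3 = 4

C3H4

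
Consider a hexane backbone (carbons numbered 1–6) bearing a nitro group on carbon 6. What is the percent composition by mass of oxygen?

Atom tally by fragment:
  CH3 → C:1 H:3
  CH2 → C:1 H:2
  CH2 → C:1 H:2
  CH2 → C:1 H:2
  CH2 → C:1 H:2
  CH2NO2 → C:1 H:2 N:1 O:2
Element totals:
  C: 6
  H: 13
  N: 1
  O: 2
Molecular formula: C6H13NO2.
Molar mass = 131.175 g/mol.
Mass from O: 2 × 15.999 = 31.998 g/mol.
%O = 31.998 / 131.175 × 100 = 24.39%.

24.39%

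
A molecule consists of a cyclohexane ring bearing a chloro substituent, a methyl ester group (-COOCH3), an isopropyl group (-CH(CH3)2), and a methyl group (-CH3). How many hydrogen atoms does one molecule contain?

21

Atom tally by fragment:
  cyclohexane ring core → C:6 H:12
  (− 4 ring H displaced by substituents)
  + Cl → Cl:1
  + COOCH3 → C:2 H:3 O:2
  + CH(CH3)2 → C:3 H:7
  + CH3 → C:1 H:3
Element totals:
  C: 12
  H: 21
  Cl: 1
  O: 2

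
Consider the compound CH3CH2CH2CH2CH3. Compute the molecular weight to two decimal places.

72.15 g/mol

Atom tally by fragment:
  CH3 → C:1 H:3
  CH2 → C:1 H:2
  CH2 → C:1 H:2
  CH2 → C:1 H:2
  CH3 → C:1 H:3
Element totals:
  C: 5
  H: 12
Molecular formula: C5H12.
  M = 5(12.011) + 12(1.008)
    = 60.055 + 12.096 = 72.151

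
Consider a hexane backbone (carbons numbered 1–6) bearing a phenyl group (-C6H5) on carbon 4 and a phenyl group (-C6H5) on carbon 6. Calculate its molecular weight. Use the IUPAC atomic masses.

238.37 g/mol

Atom tally by fragment:
  CH3 → C:1 H:3
  CH2 → C:1 H:2
  CH2 → C:1 H:2
  CH(C6H5) → C:7 H:6
  CH2 → C:1 H:2
  CH2C6H5 → C:7 H:7
Element totals:
  C: 18
  H: 22
Molecular formula: C18H22.
  M = 18(12.011) + 22(1.008)
    = 216.198 + 22.176 = 238.374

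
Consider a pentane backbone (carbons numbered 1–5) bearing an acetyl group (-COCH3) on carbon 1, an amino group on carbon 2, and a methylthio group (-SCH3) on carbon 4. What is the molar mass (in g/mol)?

175.29 g/mol

Atom tally by fragment:
  CH3COCH2 → C:3 H:5 O:1
  CH(NH2) → C:1 H:3 N:1
  CH2 → C:1 H:2
  CH(SCH3) → C:2 H:4 S:1
  CH3 → C:1 H:3
Element totals:
  C: 8
  H: 17
  N: 1
  O: 1
  S: 1
Molecular formula: C8H17NOS.
  M = 8(12.011) + 17(1.008) + 14.007 + 15.999 + 32.06
    = 96.088 + 17.136 + 14.007 + 15.999 + 32.060 = 175.290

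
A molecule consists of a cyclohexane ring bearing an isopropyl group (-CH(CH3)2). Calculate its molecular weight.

Atom tally by fragment:
  cyclohexane ring core → C:6 H:12
  (− 1 ring H displaced by substituents)
  + CH(CH3)2 → C:3 H:7
Element totals:
  C: 9
  H: 18
Molecular formula: C9H18.
  M = 9(12.011) + 18(1.008)
    = 108.099 + 18.144 = 126.243

126.24 g/mol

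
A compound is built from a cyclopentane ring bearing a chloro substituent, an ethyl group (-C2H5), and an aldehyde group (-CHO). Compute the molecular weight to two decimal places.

160.64 g/mol

Atom tally by fragment:
  cyclopentane ring core → C:5 H:10
  (− 3 ring H displaced by substituents)
  + Cl → Cl:1
  + C2H5 → C:2 H:5
  + CHO → C:1 H:1 O:1
Element totals:
  C: 8
  H: 13
  Cl: 1
  O: 1
Molecular formula: C8H13ClO.
  M = 8(12.011) + 13(1.008) + 35.45 + 15.999
    = 96.088 + 13.104 + 35.450 + 15.999 = 160.641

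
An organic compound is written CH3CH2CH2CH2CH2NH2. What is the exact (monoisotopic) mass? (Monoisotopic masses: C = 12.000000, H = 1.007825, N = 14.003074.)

Element totals:
  C: 5
  H: 13
  N: 1
Molecular formula: C5H13N.
  M = 5(12.0) + 13(1.007825) + 14.003074
    = 60.000000 + 13.101725 + 14.003074 = 87.104799

87.1048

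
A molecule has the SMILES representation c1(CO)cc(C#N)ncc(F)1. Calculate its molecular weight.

Atom tally by fragment:
  pyridine ring core → C:5 H:5 N:1
  (− 3 ring H displaced by substituents)
  + CH2OH → C:1 H:3 O:1
  + CN → C:1 N:1
  + F → F:1
Element totals:
  C: 7
  H: 5
  F: 1
  N: 2
  O: 1
Molecular formula: C7H5FN2O.
  M = 7(12.011) + 5(1.008) + 18.998 + 2(14.007) + 15.999
    = 84.077 + 5.040 + 18.998 + 28.014 + 15.999 = 152.128

152.13 g/mol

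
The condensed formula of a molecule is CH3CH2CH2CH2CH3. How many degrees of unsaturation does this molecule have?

Atom tally by fragment:
  CH3 → C:1 H:3
  CH2 → C:1 H:2
  CH2 → C:1 H:2
  CH2 → C:1 H:2
  CH3 → C:1 H:3
Element totals:
  C: 5
  H: 12
Molecular formula: C5H12.
DoU = (2C + 2 + N − H − X) / 2 = (2·5 + 2 + 0 − 12 − 0) / 2 = 0.

0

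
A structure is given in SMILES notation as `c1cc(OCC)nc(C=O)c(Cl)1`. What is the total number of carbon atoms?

Atom tally by fragment:
  pyridine ring core → C:5 H:5 N:1
  (− 3 ring H displaced by substituents)
  + OC2H5 → C:2 H:5 O:1
  + CHO → C:1 H:1 O:1
  + Cl → Cl:1
Element totals:
  C: 8
  H: 8
  Cl: 1
  N: 1
  O: 2

8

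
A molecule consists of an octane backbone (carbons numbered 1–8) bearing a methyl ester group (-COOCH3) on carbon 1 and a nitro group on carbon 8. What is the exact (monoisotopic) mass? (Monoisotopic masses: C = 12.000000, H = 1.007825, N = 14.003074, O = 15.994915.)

Atom tally by fragment:
  CH3OOCCH2 → C:3 H:5 O:2
  CH2 → C:1 H:2
  CH2 → C:1 H:2
  CH2 → C:1 H:2
  CH2 → C:1 H:2
  CH2 → C:1 H:2
  CH2 → C:1 H:2
  CH2NO2 → C:1 H:2 N:1 O:2
Element totals:
  C: 10
  H: 19
  N: 1
  O: 4
Molecular formula: C10H19NO4.
  M = 10(12.0) + 19(1.007825) + 14.003074 + 4(15.994915)
    = 120.000000 + 19.148675 + 14.003074 + 63.979660 = 217.131409

217.1314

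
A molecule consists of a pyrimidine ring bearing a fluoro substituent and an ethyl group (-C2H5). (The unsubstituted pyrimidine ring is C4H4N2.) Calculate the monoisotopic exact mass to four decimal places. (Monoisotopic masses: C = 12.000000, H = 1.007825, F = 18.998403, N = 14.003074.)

126.0593

Atom tally by fragment:
  pyrimidine ring core → C:4 H:4 N:2
  (− 2 ring H displaced by substituents)
  + F → F:1
  + C2H5 → C:2 H:5
Element totals:
  C: 6
  H: 7
  F: 1
  N: 2
Molecular formula: C6H7FN2.
  M = 6(12.0) + 7(1.007825) + 18.998403 + 2(14.003074)
    = 72.000000 + 7.054775 + 18.998403 + 28.006148 = 126.059326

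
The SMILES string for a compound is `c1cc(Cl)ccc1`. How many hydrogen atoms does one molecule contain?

5

Atom tally by fragment:
  benzene ring core → C:6 H:6
  (− 1 ring H displaced by substituents)
  + Cl → Cl:1
Element totals:
  C: 6
  H: 5
  Cl: 1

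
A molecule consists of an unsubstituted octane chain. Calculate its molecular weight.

114.23 g/mol

Atom tally by fragment:
  CH3 → C:1 H:3
  CH2 → C:1 H:2
  CH2 → C:1 H:2
  CH2 → C:1 H:2
  CH2 → C:1 H:2
  CH2 → C:1 H:2
  CH2 → C:1 H:2
  CH3 → C:1 H:3
Element totals:
  C: 8
  H: 18
Molecular formula: C8H18.
  M = 8(12.011) + 18(1.008)
    = 96.088 + 18.144 = 114.232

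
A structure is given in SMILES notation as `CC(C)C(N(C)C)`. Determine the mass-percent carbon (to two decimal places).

Atom tally by fragment:
  CH3 → C:1 H:3
  CH(CH3) → C:2 H:4
  CH2N(CH3)2 → C:3 H:8 N:1
Element totals:
  C: 6
  H: 15
  N: 1
Molecular formula: C6H15N.
Molar mass = 101.193 g/mol.
Mass from C: 6 × 12.011 = 72.066 g/mol.
%C = 72.066 / 101.193 × 100 = 71.22%.

71.22%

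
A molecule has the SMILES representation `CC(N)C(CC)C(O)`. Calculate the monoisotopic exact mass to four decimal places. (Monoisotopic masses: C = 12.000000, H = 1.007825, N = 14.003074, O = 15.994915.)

Atom tally by fragment:
  CH3 → C:1 H:3
  CH(NH2) → C:1 H:3 N:1
  CH(C2H5) → C:3 H:6
  CH2OH → C:1 H:3 O:1
Element totals:
  C: 6
  H: 15
  N: 1
  O: 1
Molecular formula: C6H15NO.
  M = 6(12.0) + 15(1.007825) + 14.003074 + 15.994915
    = 72.000000 + 15.117375 + 14.003074 + 15.994915 = 117.115364

117.1154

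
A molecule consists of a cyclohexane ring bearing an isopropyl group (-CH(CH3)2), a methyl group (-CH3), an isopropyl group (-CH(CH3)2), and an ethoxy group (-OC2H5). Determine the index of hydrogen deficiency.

Atom tally by fragment:
  cyclohexane ring core → C:6 H:12
  (− 4 ring H displaced by substituents)
  + CH(CH3)2 → C:3 H:7
  + CH3 → C:1 H:3
  + CH(CH3)2 → C:3 H:7
  + OC2H5 → C:2 H:5 O:1
Element totals:
  C: 15
  H: 30
  O: 1
Molecular formula: C15H30O.
DoU = (2C + 2 + N − H − X) / 2 = (2·15 + 2 + 0 − 30 − 0) / 2 = 1.

1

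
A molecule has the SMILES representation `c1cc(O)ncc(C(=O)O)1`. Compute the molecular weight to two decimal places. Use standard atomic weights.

Atom tally by fragment:
  pyridine ring core → C:5 H:5 N:1
  (− 2 ring H displaced by substituents)
  + OH → O:1 H:1
  + COOH → C:1 H:1 O:2
Element totals:
  C: 6
  H: 5
  N: 1
  O: 3
Molecular formula: C6H5NO3.
  M = 6(12.011) + 5(1.008) + 14.007 + 3(15.999)
    = 72.066 + 5.040 + 14.007 + 47.997 = 139.110

139.11 g/mol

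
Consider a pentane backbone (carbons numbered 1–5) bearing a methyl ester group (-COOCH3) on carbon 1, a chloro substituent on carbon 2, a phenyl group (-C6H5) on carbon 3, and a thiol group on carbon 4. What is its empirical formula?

Atom tally by fragment:
  CH3OOCCH2 → C:3 H:5 O:2
  CH(Cl) → C:1 H:1 Cl:1
  CH(C6H5) → C:7 H:6
  CH(SH) → C:1 H:2 S:1
  CH3 → C:1 H:3
Element totals:
  C: 13
  H: 17
  Cl: 1
  O: 2
  S: 1
Molecular formula: C13H17ClO2S.
gcd of subscripts (13, 1, 17, 2, 1) = 1, so the empirical formula equals the molecular formula.

C13H17ClO2S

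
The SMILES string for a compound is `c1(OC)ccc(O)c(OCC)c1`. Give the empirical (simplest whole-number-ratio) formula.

Atom tally by fragment:
  benzene ring core → C:6 H:6
  (− 3 ring H displaced by substituents)
  + OCH3 → C:1 H:3 O:1
  + OH → O:1 H:1
  + OC2H5 → C:2 H:5 O:1
Element totals:
  C: 9
  H: 12
  O: 3
Molecular formula: C9H12O3.
gcd of subscripts = 3; dividing each by 3:
  C: 9/3 = 3
  H: 12/3 = 4
  O: 3/3 = 1

C3H4O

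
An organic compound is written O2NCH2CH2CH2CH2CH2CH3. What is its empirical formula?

C6H13NO2

Atom tally by fragment:
  O2NCH2 → C:1 H:2 N:1 O:2
  CH2 → C:1 H:2
  CH2 → C:1 H:2
  CH2 → C:1 H:2
  CH2 → C:1 H:2
  CH3 → C:1 H:3
Element totals:
  C: 6
  H: 13
  N: 1
  O: 2
Molecular formula: C6H13NO2.
gcd of subscripts (6, 13, 1, 2) = 1, so the empirical formula equals the molecular formula.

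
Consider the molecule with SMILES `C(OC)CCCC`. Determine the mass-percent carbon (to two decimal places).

Atom tally by fragment:
  CH3OCH2 → C:2 H:5 O:1
  CH2 → C:1 H:2
  CH2 → C:1 H:2
  CH2 → C:1 H:2
  CH3 → C:1 H:3
Element totals:
  C: 6
  H: 14
  O: 1
Molecular formula: C6H14O.
Molar mass = 102.177 g/mol.
Mass from C: 6 × 12.011 = 72.066 g/mol.
%C = 72.066 / 102.177 × 100 = 70.53%.

70.53%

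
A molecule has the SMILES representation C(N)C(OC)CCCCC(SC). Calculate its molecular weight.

Atom tally by fragment:
  H2NCH2 → C:1 H:4 N:1
  CH(OCH3) → C:2 H:4 O:1
  CH2 → C:1 H:2
  CH2 → C:1 H:2
  CH2 → C:1 H:2
  CH2 → C:1 H:2
  CH2SCH3 → C:2 H:5 S:1
Element totals:
  C: 9
  H: 21
  N: 1
  O: 1
  S: 1
Molecular formula: C9H21NOS.
  M = 9(12.011) + 21(1.008) + 14.007 + 15.999 + 32.06
    = 108.099 + 21.168 + 14.007 + 15.999 + 32.060 = 191.333

191.33 g/mol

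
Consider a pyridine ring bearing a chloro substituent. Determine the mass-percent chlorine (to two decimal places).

31.22%

Atom tally by fragment:
  pyridine ring core → C:5 H:5 N:1
  (− 1 ring H displaced by substituents)
  + Cl → Cl:1
Element totals:
  C: 5
  H: 4
  Cl: 1
  N: 1
Molecular formula: C5H4ClN.
Molar mass = 113.544 g/mol.
Mass from Cl: 1 × 35.45 = 35.450 g/mol.
%Cl = 35.450 / 113.544 × 100 = 31.22%.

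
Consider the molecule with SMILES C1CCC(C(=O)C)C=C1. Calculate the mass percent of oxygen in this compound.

Atom tally by fragment:
  cyclohexene ring core → C:6 H:10
  (− 1 ring H displaced by substituents)
  + COCH3 → C:2 H:3 O:1
Element totals:
  C: 8
  H: 12
  O: 1
Molecular formula: C8H12O.
Molar mass = 124.183 g/mol.
Mass from O: 1 × 15.999 = 15.999 g/mol.
%O = 15.999 / 124.183 × 100 = 12.88%.

12.88%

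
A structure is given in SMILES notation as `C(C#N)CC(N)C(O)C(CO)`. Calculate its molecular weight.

158.20 g/mol

Atom tally by fragment:
  NCCH2 → C:2 H:2 N:1
  CH2 → C:1 H:2
  CH(NH2) → C:1 H:3 N:1
  CH(OH) → C:1 H:2 O:1
  CH2CH2OH → C:2 H:5 O:1
Element totals:
  C: 7
  H: 14
  N: 2
  O: 2
Molecular formula: C7H14N2O2.
  M = 7(12.011) + 14(1.008) + 2(14.007) + 2(15.999)
    = 84.077 + 14.112 + 28.014 + 31.998 = 158.201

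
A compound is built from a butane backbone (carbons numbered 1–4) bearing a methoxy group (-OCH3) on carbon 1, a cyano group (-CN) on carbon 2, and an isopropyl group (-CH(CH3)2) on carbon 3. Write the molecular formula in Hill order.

C9H17NO

Atom tally by fragment:
  CH3OCH2 → C:2 H:5 O:1
  CH(CN) → C:2 H:1 N:1
  CH(CH(CH3)2) → C:4 H:8
  CH3 → C:1 H:3
Element totals:
  C: 9
  H: 17
  N: 1
  O: 1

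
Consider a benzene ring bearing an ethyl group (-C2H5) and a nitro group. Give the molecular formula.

C8H9NO2

Atom tally by fragment:
  benzene ring core → C:6 H:6
  (− 2 ring H displaced by substituents)
  + C2H5 → C:2 H:5
  + NO2 → N:1 O:2
Element totals:
  C: 8
  H: 9
  N: 1
  O: 2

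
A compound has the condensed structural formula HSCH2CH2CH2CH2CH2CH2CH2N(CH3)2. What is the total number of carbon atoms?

Atom tally by fragment:
  HSCH2 → C:1 H:3 S:1
  CH2 → C:1 H:2
  CH2 → C:1 H:2
  CH2 → C:1 H:2
  CH2 → C:1 H:2
  CH2 → C:1 H:2
  CH2N(CH3)2 → C:3 H:8 N:1
Element totals:
  C: 9
  H: 21
  N: 1
  S: 1

9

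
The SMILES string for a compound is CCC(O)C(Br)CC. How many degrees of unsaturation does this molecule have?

0

Atom tally by fragment:
  CH3 → C:1 H:3
  CH2 → C:1 H:2
  CH(OH) → C:1 H:2 O:1
  CH(Br) → C:1 H:1 Br:1
  CH2 → C:1 H:2
  CH3 → C:1 H:3
Element totals:
  C: 6
  H: 13
  Br: 1
  O: 1
Molecular formula: C6H13BrO.
DoU = (2C + 2 + N − H − X) / 2 = (2·6 + 2 + 0 − 13 − 1) / 2 = 0.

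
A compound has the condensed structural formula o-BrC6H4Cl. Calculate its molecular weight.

191.45 g/mol

Atom tally by fragment:
  benzene ring core → C:6 H:6
  (− 2 ring H displaced by substituents)
  + Br → Br:1
  + Cl → Cl:1
Element totals:
  C: 6
  H: 4
  Br: 1
  Cl: 1
Molecular formula: C6H4BrCl.
  M = 6(12.011) + 4(1.008) + 79.904 + 35.45
    = 72.066 + 4.032 + 79.904 + 35.450 = 191.452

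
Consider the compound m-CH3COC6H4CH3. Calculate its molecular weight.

Atom tally by fragment:
  benzene ring core → C:6 H:6
  (− 2 ring H displaced by substituents)
  + COCH3 → C:2 H:3 O:1
  + CH3 → C:1 H:3
Element totals:
  C: 9
  H: 10
  O: 1
Molecular formula: C9H10O.
  M = 9(12.011) + 10(1.008) + 15.999
    = 108.099 + 10.080 + 15.999 = 134.178

134.18 g/mol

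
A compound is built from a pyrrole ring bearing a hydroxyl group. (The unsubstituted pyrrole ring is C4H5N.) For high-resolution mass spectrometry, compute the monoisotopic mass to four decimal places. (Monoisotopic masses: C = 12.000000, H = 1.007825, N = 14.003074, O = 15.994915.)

Atom tally by fragment:
  pyrrole ring core → C:4 H:5 N:1
  (− 1 ring H displaced by substituents)
  + OH → O:1 H:1
Element totals:
  C: 4
  H: 5
  N: 1
  O: 1
Molecular formula: C4H5NO.
  M = 4(12.0) + 5(1.007825) + 14.003074 + 15.994915
    = 48.000000 + 5.039125 + 14.003074 + 15.994915 = 83.037114

83.0371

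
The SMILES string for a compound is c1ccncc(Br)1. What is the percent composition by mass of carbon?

38.01%

Atom tally by fragment:
  pyridine ring core → C:5 H:5 N:1
  (− 1 ring H displaced by substituents)
  + Br → Br:1
Element totals:
  C: 5
  H: 4
  Br: 1
  N: 1
Molecular formula: C5H4BrN.
Molar mass = 157.998 g/mol.
Mass from C: 5 × 12.011 = 60.055 g/mol.
%C = 60.055 / 157.998 × 100 = 38.01%.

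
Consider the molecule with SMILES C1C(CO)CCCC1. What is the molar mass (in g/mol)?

Atom tally by fragment:
  cyclohexane ring core → C:6 H:12
  (− 1 ring H displaced by substituents)
  + CH2OH → C:1 H:3 O:1
Element totals:
  C: 7
  H: 14
  O: 1
Molecular formula: C7H14O.
  M = 7(12.011) + 14(1.008) + 15.999
    = 84.077 + 14.112 + 15.999 = 114.188

114.19 g/mol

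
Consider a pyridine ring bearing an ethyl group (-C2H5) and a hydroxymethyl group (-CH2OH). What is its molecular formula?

Atom tally by fragment:
  pyridine ring core → C:5 H:5 N:1
  (− 2 ring H displaced by substituents)
  + C2H5 → C:2 H:5
  + CH2OH → C:1 H:3 O:1
Element totals:
  C: 8
  H: 11
  N: 1
  O: 1

C8H11NO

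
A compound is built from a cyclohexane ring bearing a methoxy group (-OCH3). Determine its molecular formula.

Atom tally by fragment:
  cyclohexane ring core → C:6 H:12
  (− 1 ring H displaced by substituents)
  + OCH3 → C:1 H:3 O:1
Element totals:
  C: 7
  H: 14
  O: 1

C7H14O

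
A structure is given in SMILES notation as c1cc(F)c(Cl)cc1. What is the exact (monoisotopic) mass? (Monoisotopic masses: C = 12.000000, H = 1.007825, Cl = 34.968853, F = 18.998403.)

129.9986

Atom tally by fragment:
  benzene ring core → C:6 H:6
  (− 2 ring H displaced by substituents)
  + F → F:1
  + Cl → Cl:1
Element totals:
  C: 6
  H: 4
  Cl: 1
  F: 1
Molecular formula: C6H4ClF.
  M = 6(12.0) + 4(1.007825) + 34.968853 + 18.998403
    = 72.000000 + 4.031300 + 34.968853 + 18.998403 = 129.998556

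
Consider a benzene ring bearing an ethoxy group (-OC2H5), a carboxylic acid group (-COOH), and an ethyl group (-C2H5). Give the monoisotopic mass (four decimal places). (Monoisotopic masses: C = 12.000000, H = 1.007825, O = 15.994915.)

Atom tally by fragment:
  benzene ring core → C:6 H:6
  (− 3 ring H displaced by substituents)
  + OC2H5 → C:2 H:5 O:1
  + COOH → C:1 H:1 O:2
  + C2H5 → C:2 H:5
Element totals:
  C: 11
  H: 14
  O: 3
Molecular formula: C11H14O3.
  M = 11(12.0) + 14(1.007825) + 3(15.994915)
    = 132.000000 + 14.109550 + 47.984745 = 194.094295

194.0943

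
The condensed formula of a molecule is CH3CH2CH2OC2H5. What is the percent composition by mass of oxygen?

Element totals:
  C: 5
  H: 12
  O: 1
Molecular formula: C5H12O.
Molar mass = 88.150 g/mol.
Mass from O: 1 × 15.999 = 15.999 g/mol.
%O = 15.999 / 88.150 × 100 = 18.15%.

18.15%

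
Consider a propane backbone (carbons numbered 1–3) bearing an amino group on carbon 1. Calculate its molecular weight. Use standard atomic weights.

Atom tally by fragment:
  H2NCH2 → C:1 H:4 N:1
  CH2 → C:1 H:2
  CH3 → C:1 H:3
Element totals:
  C: 3
  H: 9
  N: 1
Molecular formula: C3H9N.
  M = 3(12.011) + 9(1.008) + 14.007
    = 36.033 + 9.072 + 14.007 = 59.112

59.11 g/mol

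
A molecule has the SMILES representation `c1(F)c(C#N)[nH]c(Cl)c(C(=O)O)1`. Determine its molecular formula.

C6H2ClFN2O2

Atom tally by fragment:
  pyrrole ring core → C:4 H:5 N:1
  (− 4 ring H displaced by substituents)
  + F → F:1
  + CN → C:1 N:1
  + Cl → Cl:1
  + COOH → C:1 H:1 O:2
Element totals:
  C: 6
  H: 2
  Cl: 1
  F: 1
  N: 2
  O: 2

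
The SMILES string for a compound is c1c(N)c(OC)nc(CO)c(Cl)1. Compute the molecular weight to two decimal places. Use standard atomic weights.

188.61 g/mol

Atom tally by fragment:
  pyridine ring core → C:5 H:5 N:1
  (− 4 ring H displaced by substituents)
  + NH2 → N:1 H:2
  + OCH3 → C:1 H:3 O:1
  + CH2OH → C:1 H:3 O:1
  + Cl → Cl:1
Element totals:
  C: 7
  H: 9
  Cl: 1
  N: 2
  O: 2
Molecular formula: C7H9ClN2O2.
  M = 7(12.011) + 9(1.008) + 35.45 + 2(14.007) + 2(15.999)
    = 84.077 + 9.072 + 35.450 + 28.014 + 31.998 = 188.611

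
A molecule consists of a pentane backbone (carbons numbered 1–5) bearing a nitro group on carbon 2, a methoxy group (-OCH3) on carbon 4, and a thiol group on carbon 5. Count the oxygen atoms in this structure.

3

Atom tally by fragment:
  CH3 → C:1 H:3
  CH(NO2) → C:1 H:1 N:1 O:2
  CH2 → C:1 H:2
  CH(OCH3) → C:2 H:4 O:1
  CH2SH → C:1 H:3 S:1
Element totals:
  C: 6
  H: 13
  N: 1
  O: 3
  S: 1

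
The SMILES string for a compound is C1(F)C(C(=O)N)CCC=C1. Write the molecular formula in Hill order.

Atom tally by fragment:
  cyclohexene ring core → C:6 H:10
  (− 2 ring H displaced by substituents)
  + F → F:1
  + CONH2 → C:1 H:2 O:1 N:1
Element totals:
  C: 7
  H: 10
  F: 1
  N: 1
  O: 1

C7H10FNO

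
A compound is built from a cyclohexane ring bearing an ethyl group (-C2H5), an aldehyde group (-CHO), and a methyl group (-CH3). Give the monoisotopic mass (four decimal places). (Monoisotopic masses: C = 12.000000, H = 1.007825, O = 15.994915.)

Atom tally by fragment:
  cyclohexane ring core → C:6 H:12
  (− 3 ring H displaced by substituents)
  + C2H5 → C:2 H:5
  + CHO → C:1 H:1 O:1
  + CH3 → C:1 H:3
Element totals:
  C: 10
  H: 18
  O: 1
Molecular formula: C10H18O.
  M = 10(12.0) + 18(1.007825) + 15.994915
    = 120.000000 + 18.140850 + 15.994915 = 154.135765

154.1358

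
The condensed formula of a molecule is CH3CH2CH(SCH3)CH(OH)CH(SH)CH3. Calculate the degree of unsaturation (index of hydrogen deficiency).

Atom tally by fragment:
  CH3 → C:1 H:3
  CH2 → C:1 H:2
  CH(SCH3) → C:2 H:4 S:1
  CH(OH) → C:1 H:2 O:1
  CH(SH) → C:1 H:2 S:1
  CH3 → C:1 H:3
Element totals:
  C: 7
  H: 16
  O: 1
  S: 2
Molecular formula: C7H16OS2.
DoU = (2C + 2 + N − H − X) / 2 = (2·7 + 2 + 0 − 16 − 0) / 2 = 0.

0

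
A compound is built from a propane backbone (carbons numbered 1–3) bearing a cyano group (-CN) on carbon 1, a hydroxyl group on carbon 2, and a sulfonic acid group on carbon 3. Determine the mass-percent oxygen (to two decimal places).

38.75%

Atom tally by fragment:
  NCCH2 → C:2 H:2 N:1
  CH(OH) → C:1 H:2 O:1
  CH2SO3H → C:1 H:3 S:1 O:3
Element totals:
  C: 4
  H: 7
  N: 1
  O: 4
  S: 1
Molecular formula: C4H7NO4S.
Molar mass = 165.163 g/mol.
Mass from O: 4 × 15.999 = 63.996 g/mol.
%O = 63.996 / 165.163 × 100 = 38.75%.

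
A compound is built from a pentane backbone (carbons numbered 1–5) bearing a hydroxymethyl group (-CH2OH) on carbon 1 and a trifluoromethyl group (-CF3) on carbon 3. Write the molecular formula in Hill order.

Atom tally by fragment:
  HOCH2CH2 → C:2 H:5 O:1
  CH2 → C:1 H:2
  CH(CF3) → C:2 H:1 F:3
  CH2 → C:1 H:2
  CH3 → C:1 H:3
Element totals:
  C: 7
  H: 13
  F: 3
  O: 1

C7H13F3O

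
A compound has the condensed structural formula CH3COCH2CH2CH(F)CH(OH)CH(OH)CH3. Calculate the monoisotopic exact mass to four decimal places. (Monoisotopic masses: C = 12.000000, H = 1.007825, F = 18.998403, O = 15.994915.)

Element totals:
  C: 8
  H: 15
  F: 1
  O: 3
Molecular formula: C8H15FO3.
  M = 8(12.0) + 15(1.007825) + 18.998403 + 3(15.994915)
    = 96.000000 + 15.117375 + 18.998403 + 47.984745 = 178.100523

178.1005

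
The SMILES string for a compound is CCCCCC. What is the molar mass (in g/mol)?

Atom tally by fragment:
  CH3 → C:1 H:3
  CH2 → C:1 H:2
  CH2 → C:1 H:2
  CH2 → C:1 H:2
  CH2 → C:1 H:2
  CH3 → C:1 H:3
Element totals:
  C: 6
  H: 14
Molecular formula: C6H14.
  M = 6(12.011) + 14(1.008)
    = 72.066 + 14.112 = 86.178

86.18 g/mol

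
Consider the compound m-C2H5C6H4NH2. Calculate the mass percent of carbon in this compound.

Element totals:
  C: 8
  H: 11
  N: 1
Molecular formula: C8H11N.
Molar mass = 121.183 g/mol.
Mass from C: 8 × 12.011 = 96.088 g/mol.
%C = 96.088 / 121.183 × 100 = 79.29%.

79.29%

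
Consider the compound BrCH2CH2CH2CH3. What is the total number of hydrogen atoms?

Atom tally by fragment:
  BrCH2 → C:1 H:2 Br:1
  CH2 → C:1 H:2
  CH2 → C:1 H:2
  CH3 → C:1 H:3
Element totals:
  C: 4
  H: 9
  Br: 1

9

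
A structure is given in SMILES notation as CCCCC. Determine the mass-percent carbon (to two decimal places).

83.24%

Atom tally by fragment:
  CH3 → C:1 H:3
  CH2 → C:1 H:2
  CH2 → C:1 H:2
  CH2 → C:1 H:2
  CH3 → C:1 H:3
Element totals:
  C: 5
  H: 12
Molecular formula: C5H12.
Molar mass = 72.151 g/mol.
Mass from C: 5 × 12.011 = 60.055 g/mol.
%C = 60.055 / 72.151 × 100 = 83.24%.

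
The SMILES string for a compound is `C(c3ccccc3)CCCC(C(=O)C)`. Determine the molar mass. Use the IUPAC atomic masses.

Atom tally by fragment:
  C6H5CH2 → C:7 H:7
  CH2 → C:1 H:2
  CH2 → C:1 H:2
  CH2 → C:1 H:2
  CH2COCH3 → C:3 H:5 O:1
Element totals:
  C: 13
  H: 18
  O: 1
Molecular formula: C13H18O.
  M = 13(12.011) + 18(1.008) + 15.999
    = 156.143 + 18.144 + 15.999 = 190.286

190.29 g/mol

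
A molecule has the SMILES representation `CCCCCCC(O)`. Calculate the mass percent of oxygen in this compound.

Atom tally by fragment:
  CH3 → C:1 H:3
  CH2 → C:1 H:2
  CH2 → C:1 H:2
  CH2 → C:1 H:2
  CH2 → C:1 H:2
  CH2 → C:1 H:2
  CH2OH → C:1 H:3 O:1
Element totals:
  C: 7
  H: 16
  O: 1
Molecular formula: C7H16O.
Molar mass = 116.204 g/mol.
Mass from O: 1 × 15.999 = 15.999 g/mol.
%O = 15.999 / 116.204 × 100 = 13.77%.

13.77%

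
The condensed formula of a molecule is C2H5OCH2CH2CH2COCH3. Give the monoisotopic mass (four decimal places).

Element totals:
  C: 7
  H: 14
  O: 2
Molecular formula: C7H14O2.
  M = 7(12.0) + 14(1.007825) + 2(15.994915)
    = 84.000000 + 14.109550 + 31.989830 = 130.099380

130.0994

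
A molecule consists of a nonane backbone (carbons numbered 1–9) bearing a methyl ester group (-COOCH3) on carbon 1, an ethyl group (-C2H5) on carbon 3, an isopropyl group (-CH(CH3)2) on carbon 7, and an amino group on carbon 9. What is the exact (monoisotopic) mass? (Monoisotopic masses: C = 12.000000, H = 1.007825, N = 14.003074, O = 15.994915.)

Atom tally by fragment:
  CH3OOCCH2 → C:3 H:5 O:2
  CH2 → C:1 H:2
  CH(C2H5) → C:3 H:6
  CH2 → C:1 H:2
  CH2 → C:1 H:2
  CH2 → C:1 H:2
  CH(CH(CH3)2) → C:4 H:8
  CH2 → C:1 H:2
  CH2NH2 → C:1 H:4 N:1
Element totals:
  C: 16
  H: 33
  N: 1
  O: 2
Molecular formula: C16H33NO2.
  M = 16(12.0) + 33(1.007825) + 14.003074 + 2(15.994915)
    = 192.000000 + 33.258225 + 14.003074 + 31.989830 = 271.251129

271.2511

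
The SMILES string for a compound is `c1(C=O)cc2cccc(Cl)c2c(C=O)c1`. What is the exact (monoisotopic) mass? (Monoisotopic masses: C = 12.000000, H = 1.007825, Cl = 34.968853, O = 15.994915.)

218.0135

Atom tally by fragment:
  naphthalene ring system core → C:10 H:8
  (− 3 ring H displaced by substituents)
  + CHO → C:1 H:1 O:1
  + Cl → Cl:1
  + CHO → C:1 H:1 O:1
Element totals:
  C: 12
  H: 7
  Cl: 1
  O: 2
Molecular formula: C12H7ClO2.
  M = 12(12.0) + 7(1.007825) + 34.968853 + 2(15.994915)
    = 144.000000 + 7.054775 + 34.968853 + 31.989830 = 218.013458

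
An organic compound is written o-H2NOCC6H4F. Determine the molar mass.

139.13 g/mol

Atom tally by fragment:
  benzene ring core → C:6 H:6
  (− 2 ring H displaced by substituents)
  + CONH2 → C:1 H:2 O:1 N:1
  + F → F:1
Element totals:
  C: 7
  H: 6
  F: 1
  N: 1
  O: 1
Molecular formula: C7H6FNO.
  M = 7(12.011) + 6(1.008) + 18.998 + 14.007 + 15.999
    = 84.077 + 6.048 + 18.998 + 14.007 + 15.999 = 139.129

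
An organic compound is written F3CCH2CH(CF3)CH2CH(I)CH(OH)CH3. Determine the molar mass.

Element totals:
  C: 8
  H: 11
  F: 6
  I: 1
  O: 1
Molecular formula: C8H11F6IO.
  M = 8(12.011) + 11(1.008) + 6(18.998) + 126.904 + 15.999
    = 96.088 + 11.088 + 113.988 + 126.904 + 15.999 = 364.067

364.07 g/mol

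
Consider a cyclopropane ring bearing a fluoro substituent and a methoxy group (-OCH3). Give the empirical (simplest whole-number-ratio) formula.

C4H7FO

Atom tally by fragment:
  cyclopropane ring core → C:3 H:6
  (− 2 ring H displaced by substituents)
  + F → F:1
  + OCH3 → C:1 H:3 O:1
Element totals:
  C: 4
  H: 7
  F: 1
  O: 1
Molecular formula: C4H7FO.
gcd of subscripts (4, 1, 7, 1) = 1, so the empirical formula equals the molecular formula.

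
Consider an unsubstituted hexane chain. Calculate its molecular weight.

Atom tally by fragment:
  CH3 → C:1 H:3
  CH2 → C:1 H:2
  CH2 → C:1 H:2
  CH2 → C:1 H:2
  CH2 → C:1 H:2
  CH3 → C:1 H:3
Element totals:
  C: 6
  H: 14
Molecular formula: C6H14.
  M = 6(12.011) + 14(1.008)
    = 72.066 + 14.112 = 86.178

86.18 g/mol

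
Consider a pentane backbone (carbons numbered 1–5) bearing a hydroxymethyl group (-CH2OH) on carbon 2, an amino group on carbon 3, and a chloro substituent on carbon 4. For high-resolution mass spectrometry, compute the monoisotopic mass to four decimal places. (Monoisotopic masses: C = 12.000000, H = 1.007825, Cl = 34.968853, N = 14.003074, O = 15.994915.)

151.0764

Atom tally by fragment:
  CH3 → C:1 H:3
  CH(CH2OH) → C:2 H:4 O:1
  CH(NH2) → C:1 H:3 N:1
  CH(Cl) → C:1 H:1 Cl:1
  CH3 → C:1 H:3
Element totals:
  C: 6
  H: 14
  Cl: 1
  N: 1
  O: 1
Molecular formula: C6H14ClNO.
  M = 6(12.0) + 14(1.007825) + 34.968853 + 14.003074 + 15.994915
    = 72.000000 + 14.109550 + 34.968853 + 14.003074 + 15.994915 = 151.076392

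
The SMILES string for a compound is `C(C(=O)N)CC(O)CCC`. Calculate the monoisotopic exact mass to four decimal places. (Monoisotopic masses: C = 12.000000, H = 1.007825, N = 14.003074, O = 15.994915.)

145.1103

Atom tally by fragment:
  H2NOCCH2 → C:2 H:4 O:1 N:1
  CH2 → C:1 H:2
  CH(OH) → C:1 H:2 O:1
  CH2 → C:1 H:2
  CH2 → C:1 H:2
  CH3 → C:1 H:3
Element totals:
  C: 7
  H: 15
  N: 1
  O: 2
Molecular formula: C7H15NO2.
  M = 7(12.0) + 15(1.007825) + 14.003074 + 2(15.994915)
    = 84.000000 + 15.117375 + 14.003074 + 31.989830 = 145.110279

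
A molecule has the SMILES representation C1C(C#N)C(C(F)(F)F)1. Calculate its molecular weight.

135.09 g/mol

Atom tally by fragment:
  cyclopropane ring core → C:3 H:6
  (− 2 ring H displaced by substituents)
  + CN → C:1 N:1
  + CF3 → C:1 F:3
Element totals:
  C: 5
  H: 4
  F: 3
  N: 1
Molecular formula: C5H4F3N.
  M = 5(12.011) + 4(1.008) + 3(18.998) + 14.007
    = 60.055 + 4.032 + 56.994 + 14.007 = 135.088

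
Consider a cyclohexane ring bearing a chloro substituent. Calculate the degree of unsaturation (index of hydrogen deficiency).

Atom tally by fragment:
  cyclohexane ring core → C:6 H:12
  (− 1 ring H displaced by substituents)
  + Cl → Cl:1
Element totals:
  C: 6
  H: 11
  Cl: 1
Molecular formula: C6H11Cl.
DoU = (2C + 2 + N − H − X) / 2 = (2·6 + 2 + 0 − 11 − 1) / 2 = 1.

1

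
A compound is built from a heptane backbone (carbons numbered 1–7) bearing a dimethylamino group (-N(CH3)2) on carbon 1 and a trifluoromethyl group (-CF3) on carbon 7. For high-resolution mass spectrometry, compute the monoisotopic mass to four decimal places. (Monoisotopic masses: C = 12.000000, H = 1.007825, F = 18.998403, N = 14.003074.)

211.1548

Atom tally by fragment:
  (CH3)2NCH2 → C:3 H:8 N:1
  CH2 → C:1 H:2
  CH2 → C:1 H:2
  CH2 → C:1 H:2
  CH2 → C:1 H:2
  CH2 → C:1 H:2
  CH2CF3 → C:2 H:2 F:3
Element totals:
  C: 10
  H: 20
  F: 3
  N: 1
Molecular formula: C10H20F3N.
  M = 10(12.0) + 20(1.007825) + 3(18.998403) + 14.003074
    = 120.000000 + 20.156500 + 56.995209 + 14.003074 = 211.154783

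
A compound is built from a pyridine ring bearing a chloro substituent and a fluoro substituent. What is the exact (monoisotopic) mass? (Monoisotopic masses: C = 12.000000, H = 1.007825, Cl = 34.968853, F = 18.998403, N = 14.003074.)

130.9938

Atom tally by fragment:
  pyridine ring core → C:5 H:5 N:1
  (− 2 ring H displaced by substituents)
  + Cl → Cl:1
  + F → F:1
Element totals:
  C: 5
  H: 3
  Cl: 1
  F: 1
  N: 1
Molecular formula: C5H3ClFN.
  M = 5(12.0) + 3(1.007825) + 34.968853 + 18.998403 + 14.003074
    = 60.000000 + 3.023475 + 34.968853 + 18.998403 + 14.003074 = 130.993805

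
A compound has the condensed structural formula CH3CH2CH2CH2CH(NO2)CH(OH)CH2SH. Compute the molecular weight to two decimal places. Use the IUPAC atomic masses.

Element totals:
  C: 7
  H: 15
  N: 1
  O: 3
  S: 1
Molecular formula: C7H15NO3S.
  M = 7(12.011) + 15(1.008) + 14.007 + 3(15.999) + 32.06
    = 84.077 + 15.120 + 14.007 + 47.997 + 32.060 = 193.261

193.26 g/mol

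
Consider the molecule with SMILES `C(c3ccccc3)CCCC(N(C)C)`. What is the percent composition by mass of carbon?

81.61%

Atom tally by fragment:
  C6H5CH2 → C:7 H:7
  CH2 → C:1 H:2
  CH2 → C:1 H:2
  CH2 → C:1 H:2
  CH2N(CH3)2 → C:3 H:8 N:1
Element totals:
  C: 13
  H: 21
  N: 1
Molecular formula: C13H21N.
Molar mass = 191.318 g/mol.
Mass from C: 13 × 12.011 = 156.143 g/mol.
%C = 156.143 / 191.318 × 100 = 81.61%.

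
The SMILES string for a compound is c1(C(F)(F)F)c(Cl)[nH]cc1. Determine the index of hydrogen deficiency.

Atom tally by fragment:
  pyrrole ring core → C:4 H:5 N:1
  (− 2 ring H displaced by substituents)
  + CF3 → C:1 F:3
  + Cl → Cl:1
Element totals:
  C: 5
  H: 3
  Cl: 1
  F: 3
  N: 1
Molecular formula: C5H3ClF3N.
DoU = (2C + 2 + N − H − X) / 2 = (2·5 + 2 + 1 − 3 − 4) / 2 = 3.

3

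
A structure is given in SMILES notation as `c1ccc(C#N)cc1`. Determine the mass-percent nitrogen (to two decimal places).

Atom tally by fragment:
  benzene ring core → C:6 H:6
  (− 1 ring H displaced by substituents)
  + CN → C:1 N:1
Element totals:
  C: 7
  H: 5
  N: 1
Molecular formula: C7H5N.
Molar mass = 103.124 g/mol.
Mass from N: 1 × 14.007 = 14.007 g/mol.
%N = 14.007 / 103.124 × 100 = 13.58%.

13.58%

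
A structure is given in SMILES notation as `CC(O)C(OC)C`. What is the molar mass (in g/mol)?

104.15 g/mol

Atom tally by fragment:
  CH3 → C:1 H:3
  CH(OH) → C:1 H:2 O:1
  CH(OCH3) → C:2 H:4 O:1
  CH3 → C:1 H:3
Element totals:
  C: 5
  H: 12
  O: 2
Molecular formula: C5H12O2.
  M = 5(12.011) + 12(1.008) + 2(15.999)
    = 60.055 + 12.096 + 31.998 = 104.149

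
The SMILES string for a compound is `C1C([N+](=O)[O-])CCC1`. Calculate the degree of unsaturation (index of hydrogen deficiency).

Atom tally by fragment:
  cyclopentane ring core → C:5 H:10
  (− 1 ring H displaced by substituents)
  + NO2 → N:1 O:2
Element totals:
  C: 5
  H: 9
  N: 1
  O: 2
Molecular formula: C5H9NO2.
DoU = (2C + 2 + N − H − X) / 2 = (2·5 + 2 + 1 − 9 − 0) / 2 = 2.

2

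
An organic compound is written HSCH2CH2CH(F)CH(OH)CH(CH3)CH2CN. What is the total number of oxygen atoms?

1

Atom tally by fragment:
  HSCH2 → C:1 H:3 S:1
  CH2 → C:1 H:2
  CH(F) → C:1 H:1 F:1
  CH(OH) → C:1 H:2 O:1
  CH(CH3) → C:2 H:4
  CH2CN → C:2 H:2 N:1
Element totals:
  C: 8
  H: 14
  F: 1
  N: 1
  O: 1
  S: 1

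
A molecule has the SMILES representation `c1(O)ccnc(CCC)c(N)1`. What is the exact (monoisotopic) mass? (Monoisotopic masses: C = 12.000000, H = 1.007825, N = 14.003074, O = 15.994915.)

152.0950

Atom tally by fragment:
  pyridine ring core → C:5 H:5 N:1
  (− 3 ring H displaced by substituents)
  + OH → O:1 H:1
  + CH2CH2CH3 → C:3 H:7
  + NH2 → N:1 H:2
Element totals:
  C: 8
  H: 12
  N: 2
  O: 1
Molecular formula: C8H12N2O.
  M = 8(12.0) + 12(1.007825) + 2(14.003074) + 15.994915
    = 96.000000 + 12.093900 + 28.006148 + 15.994915 = 152.094963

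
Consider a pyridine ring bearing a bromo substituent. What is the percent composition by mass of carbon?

38.01%

Atom tally by fragment:
  pyridine ring core → C:5 H:5 N:1
  (− 1 ring H displaced by substituents)
  + Br → Br:1
Element totals:
  C: 5
  H: 4
  Br: 1
  N: 1
Molecular formula: C5H4BrN.
Molar mass = 157.998 g/mol.
Mass from C: 5 × 12.011 = 60.055 g/mol.
%C = 60.055 / 157.998 × 100 = 38.01%.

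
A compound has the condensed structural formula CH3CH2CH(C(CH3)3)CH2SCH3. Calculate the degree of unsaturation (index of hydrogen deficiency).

Atom tally by fragment:
  CH3 → C:1 H:3
  CH2 → C:1 H:2
  CH(C(CH3)3) → C:5 H:10
  CH2SCH3 → C:2 H:5 S:1
Element totals:
  C: 9
  H: 20
  S: 1
Molecular formula: C9H20S.
DoU = (2C + 2 + N − H − X) / 2 = (2·9 + 2 + 0 − 20 − 0) / 2 = 0.

0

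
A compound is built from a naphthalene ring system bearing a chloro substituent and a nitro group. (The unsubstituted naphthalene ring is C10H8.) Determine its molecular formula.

Atom tally by fragment:
  naphthalene ring system core → C:10 H:8
  (− 2 ring H displaced by substituents)
  + Cl → Cl:1
  + NO2 → N:1 O:2
Element totals:
  C: 10
  H: 6
  Cl: 1
  N: 1
  O: 2

C10H6ClNO2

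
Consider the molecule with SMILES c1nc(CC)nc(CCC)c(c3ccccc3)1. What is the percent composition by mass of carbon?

Atom tally by fragment:
  pyrimidine ring core → C:4 H:4 N:2
  (− 3 ring H displaced by substituents)
  + C2H5 → C:2 H:5
  + CH2CH2CH3 → C:3 H:7
  + C6H5 → C:6 H:5
Element totals:
  C: 15
  H: 18
  N: 2
Molecular formula: C15H18N2.
Molar mass = 226.323 g/mol.
Mass from C: 15 × 12.011 = 180.165 g/mol.
%C = 180.165 / 226.323 × 100 = 79.61%.

79.61%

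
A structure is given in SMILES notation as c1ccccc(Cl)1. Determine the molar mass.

112.56 g/mol

Atom tally by fragment:
  benzene ring core → C:6 H:6
  (− 1 ring H displaced by substituents)
  + Cl → Cl:1
Element totals:
  C: 6
  H: 5
  Cl: 1
Molecular formula: C6H5Cl.
  M = 6(12.011) + 5(1.008) + 35.45
    = 72.066 + 5.040 + 35.450 = 112.556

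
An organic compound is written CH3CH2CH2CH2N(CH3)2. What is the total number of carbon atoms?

6

Element totals:
  C: 6
  H: 15
  N: 1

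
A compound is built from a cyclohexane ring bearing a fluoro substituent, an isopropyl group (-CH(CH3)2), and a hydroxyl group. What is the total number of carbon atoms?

9

Atom tally by fragment:
  cyclohexane ring core → C:6 H:12
  (− 3 ring H displaced by substituents)
  + F → F:1
  + CH(CH3)2 → C:3 H:7
  + OH → O:1 H:1
Element totals:
  C: 9
  H: 17
  F: 1
  O: 1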